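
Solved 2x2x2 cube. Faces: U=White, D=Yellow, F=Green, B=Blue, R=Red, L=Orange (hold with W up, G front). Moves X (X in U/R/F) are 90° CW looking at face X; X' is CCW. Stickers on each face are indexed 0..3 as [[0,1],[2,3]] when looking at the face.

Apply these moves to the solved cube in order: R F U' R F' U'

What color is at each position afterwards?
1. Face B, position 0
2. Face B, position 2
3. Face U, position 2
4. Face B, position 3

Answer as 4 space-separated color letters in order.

After move 1 (R): R=RRRR U=WGWG F=GYGY D=YBYB B=WBWB
After move 2 (F): F=GGYY U=WGOO R=WRGR D=RRYB L=OYOB
After move 3 (U'): U=GOWO F=OYYY R=GGGR B=WRWB L=WBOB
After move 4 (R): R=GGRG U=GYWY F=ORYB D=RWYW B=OROB
After move 5 (F'): F=RBOY U=GYGR R=WGRG D=BBYW L=WYOW
After move 6 (U'): U=YRGG F=WYOY R=RBRG B=WGOB L=OROW
Query 1: B[0] = W
Query 2: B[2] = O
Query 3: U[2] = G
Query 4: B[3] = B

Answer: W O G B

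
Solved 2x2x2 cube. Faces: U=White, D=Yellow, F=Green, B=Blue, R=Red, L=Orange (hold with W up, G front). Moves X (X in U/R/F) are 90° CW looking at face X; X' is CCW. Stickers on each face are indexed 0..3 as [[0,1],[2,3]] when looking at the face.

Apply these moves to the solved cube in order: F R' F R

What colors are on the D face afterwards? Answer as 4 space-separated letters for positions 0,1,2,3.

After move 1 (F): F=GGGG U=WWOO R=WRWR D=RRYY L=OYOY
After move 2 (R'): R=RRWW U=WBOB F=GWGO D=RGYG B=YBRB
After move 3 (F): F=GGOW U=WBYY R=ORBW D=WRYG L=OROG
After move 4 (R): R=BOWR U=WGYW F=GROG D=WRYY B=YBBB
Query: D face = WRYY

Answer: W R Y Y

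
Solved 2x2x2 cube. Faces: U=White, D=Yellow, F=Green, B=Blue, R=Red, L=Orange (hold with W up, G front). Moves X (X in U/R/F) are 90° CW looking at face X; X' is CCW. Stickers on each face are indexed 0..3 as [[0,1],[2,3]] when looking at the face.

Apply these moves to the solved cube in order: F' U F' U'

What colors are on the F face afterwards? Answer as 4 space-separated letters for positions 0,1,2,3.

Answer: G W Y G

Derivation:
After move 1 (F'): F=GGGG U=WWRR R=YRYR D=OOYY L=OWOW
After move 2 (U): U=RWRW F=YRGG R=BBYR B=OWBB L=GGOW
After move 3 (F'): F=RGYG U=RWBY R=OBOR D=GWYY L=GWOR
After move 4 (U'): U=WYRB F=GWYG R=RGOR B=OBBB L=OWOR
Query: F face = GWYG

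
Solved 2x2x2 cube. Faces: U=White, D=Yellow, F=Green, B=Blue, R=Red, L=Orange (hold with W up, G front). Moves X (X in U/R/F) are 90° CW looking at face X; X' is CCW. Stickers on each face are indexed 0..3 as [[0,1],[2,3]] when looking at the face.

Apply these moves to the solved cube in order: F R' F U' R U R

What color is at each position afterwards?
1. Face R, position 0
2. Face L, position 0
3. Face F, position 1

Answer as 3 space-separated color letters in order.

After move 1 (F): F=GGGG U=WWOO R=WRWR D=RRYY L=OYOY
After move 2 (R'): R=RRWW U=WBOB F=GWGO D=RGYG B=YBRB
After move 3 (F): F=GGOW U=WBYY R=ORBW D=WRYG L=OROG
After move 4 (U'): U=BYWY F=OROW R=GGBW B=ORRB L=YBOG
After move 5 (R): R=BGWG U=BRWW F=OROG D=WRYO B=YRYB
After move 6 (U): U=WBWR F=BGOG R=YRWG B=YBYB L=OROG
After move 7 (R): R=WYGR U=WGWG F=BROO D=WYYY B=RBBB
Query 1: R[0] = W
Query 2: L[0] = O
Query 3: F[1] = R

Answer: W O R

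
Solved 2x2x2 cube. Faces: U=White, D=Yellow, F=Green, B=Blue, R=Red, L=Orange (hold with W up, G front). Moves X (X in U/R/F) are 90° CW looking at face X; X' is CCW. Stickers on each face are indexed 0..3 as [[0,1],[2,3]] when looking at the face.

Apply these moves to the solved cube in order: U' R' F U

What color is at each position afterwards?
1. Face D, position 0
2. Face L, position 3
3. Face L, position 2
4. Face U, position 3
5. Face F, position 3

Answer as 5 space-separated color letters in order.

Answer: G O O B W

Derivation:
After move 1 (U'): U=WWWW F=OOGG R=GGRR B=RRBB L=BBOO
After move 2 (R'): R=GRGR U=WBWR F=OWGW D=YOYG B=YRYB
After move 3 (F): F=GOWW U=WBOB R=WRRR D=GGYG L=BYOO
After move 4 (U): U=OWBB F=WRWW R=YRRR B=BYYB L=GOOO
Query 1: D[0] = G
Query 2: L[3] = O
Query 3: L[2] = O
Query 4: U[3] = B
Query 5: F[3] = W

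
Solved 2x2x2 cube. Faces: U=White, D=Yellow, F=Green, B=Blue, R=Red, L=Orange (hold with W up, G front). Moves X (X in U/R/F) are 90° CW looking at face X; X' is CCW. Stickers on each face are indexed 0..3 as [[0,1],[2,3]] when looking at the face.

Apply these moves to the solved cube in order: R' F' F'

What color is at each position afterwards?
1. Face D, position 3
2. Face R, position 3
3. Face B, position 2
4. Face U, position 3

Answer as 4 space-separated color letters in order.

Answer: G R Y Y

Derivation:
After move 1 (R'): R=RRRR U=WBWB F=GWGW D=YGYG B=YBYB
After move 2 (F'): F=WWGG U=WBRR R=GRYR D=OOYG L=OBOW
After move 3 (F'): F=WGWG U=WBGY R=OROR D=BWYG L=OROR
Query 1: D[3] = G
Query 2: R[3] = R
Query 3: B[2] = Y
Query 4: U[3] = Y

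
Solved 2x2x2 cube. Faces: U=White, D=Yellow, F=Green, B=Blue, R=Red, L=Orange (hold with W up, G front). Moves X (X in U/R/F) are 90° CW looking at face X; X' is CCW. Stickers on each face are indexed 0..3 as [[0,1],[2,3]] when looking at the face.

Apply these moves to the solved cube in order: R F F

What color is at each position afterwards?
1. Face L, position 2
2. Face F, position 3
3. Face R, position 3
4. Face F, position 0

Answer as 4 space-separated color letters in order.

After move 1 (R): R=RRRR U=WGWG F=GYGY D=YBYB B=WBWB
After move 2 (F): F=GGYY U=WGOO R=WRGR D=RRYB L=OYOB
After move 3 (F): F=YGYG U=WGBY R=OROR D=GWYB L=OROR
Query 1: L[2] = O
Query 2: F[3] = G
Query 3: R[3] = R
Query 4: F[0] = Y

Answer: O G R Y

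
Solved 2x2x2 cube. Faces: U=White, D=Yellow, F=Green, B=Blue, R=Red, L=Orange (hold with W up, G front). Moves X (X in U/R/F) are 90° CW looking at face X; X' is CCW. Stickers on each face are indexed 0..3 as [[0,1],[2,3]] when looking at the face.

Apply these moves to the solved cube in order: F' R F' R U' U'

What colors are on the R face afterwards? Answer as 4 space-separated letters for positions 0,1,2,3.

After move 1 (F'): F=GGGG U=WWRR R=YRYR D=OOYY L=OWOW
After move 2 (R): R=YYRR U=WGRG F=GOGY D=OBYB B=RBWB
After move 3 (F'): F=OYGG U=WGYR R=BYOR D=WWYB L=OGOR
After move 4 (R): R=OBRY U=WYYG F=OWGB D=WWYR B=RBGB
After move 5 (U'): U=YGWY F=OGGB R=OWRY B=OBGB L=RBOR
After move 6 (U'): U=GYYW F=RBGB R=OGRY B=OWGB L=OBOR
Query: R face = OGRY

Answer: O G R Y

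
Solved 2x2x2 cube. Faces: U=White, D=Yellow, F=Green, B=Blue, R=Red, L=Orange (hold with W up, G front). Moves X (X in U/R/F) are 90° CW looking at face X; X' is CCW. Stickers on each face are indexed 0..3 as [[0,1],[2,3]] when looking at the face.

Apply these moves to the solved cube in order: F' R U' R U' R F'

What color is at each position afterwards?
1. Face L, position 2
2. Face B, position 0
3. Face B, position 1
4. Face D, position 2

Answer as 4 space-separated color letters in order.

Answer: O W G Y

Derivation:
After move 1 (F'): F=GGGG U=WWRR R=YRYR D=OOYY L=OWOW
After move 2 (R): R=YYRR U=WGRG F=GOGY D=OBYB B=RBWB
After move 3 (U'): U=GGWR F=OWGY R=GORR B=YYWB L=RBOW
After move 4 (R): R=RGRO U=GWWY F=OBGB D=OWYY B=RYGB
After move 5 (U'): U=WYGW F=RBGB R=OBRO B=RGGB L=RYOW
After move 6 (R): R=ROOB U=WBGB F=RWGY D=OGYR B=WGYB
After move 7 (F'): F=WYRG U=WBRO R=GOOB D=YWYR L=RBOG
Query 1: L[2] = O
Query 2: B[0] = W
Query 3: B[1] = G
Query 4: D[2] = Y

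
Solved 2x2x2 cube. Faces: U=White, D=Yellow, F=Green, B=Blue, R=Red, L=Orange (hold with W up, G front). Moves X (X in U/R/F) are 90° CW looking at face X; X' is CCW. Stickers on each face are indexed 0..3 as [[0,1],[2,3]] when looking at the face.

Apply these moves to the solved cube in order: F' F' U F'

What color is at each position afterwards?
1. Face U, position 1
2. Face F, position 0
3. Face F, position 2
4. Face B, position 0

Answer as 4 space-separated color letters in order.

After move 1 (F'): F=GGGG U=WWRR R=YRYR D=OOYY L=OWOW
After move 2 (F'): F=GGGG U=WWYY R=OROR D=WWYY L=OROR
After move 3 (U): U=YWYW F=ORGG R=BBOR B=ORBB L=GGOR
After move 4 (F'): F=RGOG U=YWBO R=WBWR D=GRYY L=GWOY
Query 1: U[1] = W
Query 2: F[0] = R
Query 3: F[2] = O
Query 4: B[0] = O

Answer: W R O O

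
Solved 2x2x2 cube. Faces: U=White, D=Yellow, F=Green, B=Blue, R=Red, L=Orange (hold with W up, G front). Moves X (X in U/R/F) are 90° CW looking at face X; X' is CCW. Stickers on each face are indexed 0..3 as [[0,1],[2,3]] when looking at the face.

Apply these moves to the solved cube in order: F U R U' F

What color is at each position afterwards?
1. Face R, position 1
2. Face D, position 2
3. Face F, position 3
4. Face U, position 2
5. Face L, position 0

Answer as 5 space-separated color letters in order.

After move 1 (F): F=GGGG U=WWOO R=WRWR D=RRYY L=OYOY
After move 2 (U): U=OWOW F=WRGG R=BBWR B=OYBB L=GGOY
After move 3 (R): R=WBRB U=OROG F=WRGY D=RBYO B=WYWB
After move 4 (U'): U=RGOO F=GGGY R=WRRB B=WBWB L=WYOY
After move 5 (F): F=GGYG U=RGYY R=OROB D=RWYO L=WROB
Query 1: R[1] = R
Query 2: D[2] = Y
Query 3: F[3] = G
Query 4: U[2] = Y
Query 5: L[0] = W

Answer: R Y G Y W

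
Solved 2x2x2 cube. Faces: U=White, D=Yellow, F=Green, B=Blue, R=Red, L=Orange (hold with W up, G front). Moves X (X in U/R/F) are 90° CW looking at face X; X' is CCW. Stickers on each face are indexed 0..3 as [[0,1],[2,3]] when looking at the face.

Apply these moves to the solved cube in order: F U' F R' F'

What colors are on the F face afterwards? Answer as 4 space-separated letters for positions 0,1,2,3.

Answer: O B G G

Derivation:
After move 1 (F): F=GGGG U=WWOO R=WRWR D=RRYY L=OYOY
After move 2 (U'): U=WOWO F=OYGG R=GGWR B=WRBB L=BBOY
After move 3 (F): F=GOGY U=WOYB R=WGOR D=WGYY L=BROR
After move 4 (R'): R=GRWO U=WBYW F=GOGB D=WOYY B=YRGB
After move 5 (F'): F=OBGG U=WBGW R=ORWO D=RRYY L=BWOY
Query: F face = OBGG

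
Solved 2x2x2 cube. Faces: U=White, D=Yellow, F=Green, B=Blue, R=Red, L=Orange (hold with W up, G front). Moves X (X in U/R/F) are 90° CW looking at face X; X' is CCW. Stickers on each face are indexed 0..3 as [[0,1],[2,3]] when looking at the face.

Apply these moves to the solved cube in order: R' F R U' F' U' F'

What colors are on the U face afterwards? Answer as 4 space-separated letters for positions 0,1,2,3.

Answer: W R Y R

Derivation:
After move 1 (R'): R=RRRR U=WBWB F=GWGW D=YGYG B=YBYB
After move 2 (F): F=GGWW U=WBOO R=WRBR D=RRYG L=OYOG
After move 3 (R): R=BWRR U=WGOW F=GRWG D=RYYY B=OBBB
After move 4 (U'): U=GWWO F=OYWG R=GRRR B=BWBB L=OBOG
After move 5 (F'): F=YGOW U=GWGR R=YRRR D=BGYY L=OOOW
After move 6 (U'): U=WRGG F=OOOW R=YGRR B=YRBB L=BWOW
After move 7 (F'): F=OWOO U=WRYR R=GGBR D=WWYY L=BGOG
Query: U face = WRYR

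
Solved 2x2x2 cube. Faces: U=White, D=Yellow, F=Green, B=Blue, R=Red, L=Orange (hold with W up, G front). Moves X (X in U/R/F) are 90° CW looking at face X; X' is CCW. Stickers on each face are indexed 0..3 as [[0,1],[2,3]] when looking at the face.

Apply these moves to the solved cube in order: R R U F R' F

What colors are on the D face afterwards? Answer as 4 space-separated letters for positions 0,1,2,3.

After move 1 (R): R=RRRR U=WGWG F=GYGY D=YBYB B=WBWB
After move 2 (R): R=RRRR U=WYWY F=GBGB D=YWYW B=GBGB
After move 3 (U): U=WWYY F=RRGB R=GBRR B=OOGB L=GBOO
After move 4 (F): F=GRBR U=WWOB R=YBYR D=RGYW L=GYOW
After move 5 (R'): R=BRYY U=WGOO F=GWBB D=RRYR B=WOGB
After move 6 (F): F=BGBW U=WGWY R=OROY D=YBYR L=GROR
Query: D face = YBYR

Answer: Y B Y R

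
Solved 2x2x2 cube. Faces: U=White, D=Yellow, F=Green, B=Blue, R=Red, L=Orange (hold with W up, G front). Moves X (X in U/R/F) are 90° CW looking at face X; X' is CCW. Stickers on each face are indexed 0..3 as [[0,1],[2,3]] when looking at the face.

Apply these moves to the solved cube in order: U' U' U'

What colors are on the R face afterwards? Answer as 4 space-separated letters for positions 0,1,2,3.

After move 1 (U'): U=WWWW F=OOGG R=GGRR B=RRBB L=BBOO
After move 2 (U'): U=WWWW F=BBGG R=OORR B=GGBB L=RROO
After move 3 (U'): U=WWWW F=RRGG R=BBRR B=OOBB L=GGOO
Query: R face = BBRR

Answer: B B R R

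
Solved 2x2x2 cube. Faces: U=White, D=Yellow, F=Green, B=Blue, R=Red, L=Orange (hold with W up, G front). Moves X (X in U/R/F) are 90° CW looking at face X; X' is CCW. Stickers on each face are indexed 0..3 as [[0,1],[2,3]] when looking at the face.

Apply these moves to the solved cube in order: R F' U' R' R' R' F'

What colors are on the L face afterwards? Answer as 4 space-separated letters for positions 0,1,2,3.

After move 1 (R): R=RRRR U=WGWG F=GYGY D=YBYB B=WBWB
After move 2 (F'): F=YYGG U=WGRR R=BRYR D=OOYB L=OGOW
After move 3 (U'): U=GRWR F=OGGG R=YYYR B=BRWB L=WBOW
After move 4 (R'): R=YRYY U=GWWB F=ORGR D=OGYG B=BROB
After move 5 (R'): R=RYYY U=GOWB F=OWGB D=ORYR B=GRGB
After move 6 (R'): R=YYRY U=GGWG F=OOGB D=OWYB B=RRRB
After move 7 (F'): F=OBOG U=GGYR R=WYOY D=BWYB L=WGOW
Query: L face = WGOW

Answer: W G O W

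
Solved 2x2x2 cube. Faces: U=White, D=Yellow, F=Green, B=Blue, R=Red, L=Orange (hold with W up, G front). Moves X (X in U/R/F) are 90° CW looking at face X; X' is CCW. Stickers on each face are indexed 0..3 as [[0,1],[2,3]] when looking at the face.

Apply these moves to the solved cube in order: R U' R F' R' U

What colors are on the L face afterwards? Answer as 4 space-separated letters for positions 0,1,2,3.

Answer: B O O W

Derivation:
After move 1 (R): R=RRRR U=WGWG F=GYGY D=YBYB B=WBWB
After move 2 (U'): U=GGWW F=OOGY R=GYRR B=RRWB L=WBOO
After move 3 (R): R=RGRY U=GOWY F=OBGB D=YWYR B=WRGB
After move 4 (F'): F=BBOG U=GORR R=WGYY D=BOYR L=WYOW
After move 5 (R'): R=GYWY U=GGRW F=BOOR D=BBYG B=RROB
After move 6 (U): U=RGWG F=GYOR R=RRWY B=WYOB L=BOOW
Query: L face = BOOW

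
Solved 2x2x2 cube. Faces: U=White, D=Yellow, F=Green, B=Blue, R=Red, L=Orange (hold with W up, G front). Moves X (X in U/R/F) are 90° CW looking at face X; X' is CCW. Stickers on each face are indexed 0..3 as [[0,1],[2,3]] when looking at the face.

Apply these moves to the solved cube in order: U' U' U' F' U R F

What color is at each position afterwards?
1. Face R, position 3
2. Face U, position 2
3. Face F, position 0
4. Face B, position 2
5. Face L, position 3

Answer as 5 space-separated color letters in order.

After move 1 (U'): U=WWWW F=OOGG R=GGRR B=RRBB L=BBOO
After move 2 (U'): U=WWWW F=BBGG R=OORR B=GGBB L=RROO
After move 3 (U'): U=WWWW F=RRGG R=BBRR B=OOBB L=GGOO
After move 4 (F'): F=RGRG U=WWBR R=YBYR D=GOYY L=GWOW
After move 5 (U): U=BWRW F=YBRG R=OOYR B=GWBB L=RGOW
After move 6 (R): R=YORO U=BBRG F=YORY D=GBYG B=WWWB
After move 7 (F): F=RYYO U=BBWG R=ROGO D=RYYG L=RGOB
Query 1: R[3] = O
Query 2: U[2] = W
Query 3: F[0] = R
Query 4: B[2] = W
Query 5: L[3] = B

Answer: O W R W B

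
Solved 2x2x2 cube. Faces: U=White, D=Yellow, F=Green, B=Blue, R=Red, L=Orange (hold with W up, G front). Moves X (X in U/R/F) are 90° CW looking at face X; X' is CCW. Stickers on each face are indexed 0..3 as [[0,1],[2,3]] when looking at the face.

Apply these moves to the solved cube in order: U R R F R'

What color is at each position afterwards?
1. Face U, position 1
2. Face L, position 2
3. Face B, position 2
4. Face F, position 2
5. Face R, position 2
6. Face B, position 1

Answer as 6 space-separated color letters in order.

Answer: R O R O W O

Derivation:
After move 1 (U): U=WWWW F=RRGG R=BBRR B=OOBB L=GGOO
After move 2 (R): R=RBRB U=WRWG F=RYGY D=YBYO B=WOWB
After move 3 (R): R=RRBB U=WYWY F=RBGO D=YWYW B=GORB
After move 4 (F): F=GROB U=WYOG R=WRYB D=BRYW L=GYOW
After move 5 (R'): R=RBWY U=WROG F=GYOG D=BRYB B=WORB
Query 1: U[1] = R
Query 2: L[2] = O
Query 3: B[2] = R
Query 4: F[2] = O
Query 5: R[2] = W
Query 6: B[1] = O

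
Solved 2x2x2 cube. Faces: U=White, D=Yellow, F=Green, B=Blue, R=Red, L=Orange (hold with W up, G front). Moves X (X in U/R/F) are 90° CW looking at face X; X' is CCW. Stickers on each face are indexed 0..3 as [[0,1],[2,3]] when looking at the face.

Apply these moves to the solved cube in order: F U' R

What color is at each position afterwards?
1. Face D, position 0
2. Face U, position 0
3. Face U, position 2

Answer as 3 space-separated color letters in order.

After move 1 (F): F=GGGG U=WWOO R=WRWR D=RRYY L=OYOY
After move 2 (U'): U=WOWO F=OYGG R=GGWR B=WRBB L=BBOY
After move 3 (R): R=WGRG U=WYWG F=ORGY D=RBYW B=OROB
Query 1: D[0] = R
Query 2: U[0] = W
Query 3: U[2] = W

Answer: R W W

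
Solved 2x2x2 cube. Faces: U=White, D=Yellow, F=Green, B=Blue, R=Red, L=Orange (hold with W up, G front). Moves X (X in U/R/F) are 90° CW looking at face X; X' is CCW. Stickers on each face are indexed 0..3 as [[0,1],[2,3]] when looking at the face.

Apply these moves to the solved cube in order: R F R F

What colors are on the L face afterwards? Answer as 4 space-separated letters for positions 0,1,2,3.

Answer: O R O W

Derivation:
After move 1 (R): R=RRRR U=WGWG F=GYGY D=YBYB B=WBWB
After move 2 (F): F=GGYY U=WGOO R=WRGR D=RRYB L=OYOB
After move 3 (R): R=GWRR U=WGOY F=GRYB D=RWYW B=OBGB
After move 4 (F): F=YGBR U=WGBY R=OWYR D=RGYW L=OROW
Query: L face = OROW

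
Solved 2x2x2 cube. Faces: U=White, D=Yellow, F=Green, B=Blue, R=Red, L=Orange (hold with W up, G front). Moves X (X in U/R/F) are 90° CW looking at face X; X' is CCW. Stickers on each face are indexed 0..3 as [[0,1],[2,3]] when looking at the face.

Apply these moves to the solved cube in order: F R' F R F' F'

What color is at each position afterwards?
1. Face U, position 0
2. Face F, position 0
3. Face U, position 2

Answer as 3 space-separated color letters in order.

After move 1 (F): F=GGGG U=WWOO R=WRWR D=RRYY L=OYOY
After move 2 (R'): R=RRWW U=WBOB F=GWGO D=RGYG B=YBRB
After move 3 (F): F=GGOW U=WBYY R=ORBW D=WRYG L=OROG
After move 4 (R): R=BOWR U=WGYW F=GROG D=WRYY B=YBBB
After move 5 (F'): F=RGGO U=WGBW R=ROWR D=RGYY L=OWOY
After move 6 (F'): F=GORG U=WGRW R=GORR D=WYYY L=OWOB
Query 1: U[0] = W
Query 2: F[0] = G
Query 3: U[2] = R

Answer: W G R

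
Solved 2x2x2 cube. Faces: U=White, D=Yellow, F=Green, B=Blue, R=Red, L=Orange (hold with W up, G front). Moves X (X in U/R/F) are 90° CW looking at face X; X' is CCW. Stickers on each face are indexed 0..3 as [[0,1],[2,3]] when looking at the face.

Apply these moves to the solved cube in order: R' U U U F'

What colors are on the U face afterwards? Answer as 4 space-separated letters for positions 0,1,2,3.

Answer: B B G R

Derivation:
After move 1 (R'): R=RRRR U=WBWB F=GWGW D=YGYG B=YBYB
After move 2 (U): U=WWBB F=RRGW R=YBRR B=OOYB L=GWOO
After move 3 (U): U=BWBW F=YBGW R=OORR B=GWYB L=RROO
After move 4 (U): U=BBWW F=OOGW R=GWRR B=RRYB L=YBOO
After move 5 (F'): F=OWOG U=BBGR R=GWYR D=BOYG L=YWOW
Query: U face = BBGR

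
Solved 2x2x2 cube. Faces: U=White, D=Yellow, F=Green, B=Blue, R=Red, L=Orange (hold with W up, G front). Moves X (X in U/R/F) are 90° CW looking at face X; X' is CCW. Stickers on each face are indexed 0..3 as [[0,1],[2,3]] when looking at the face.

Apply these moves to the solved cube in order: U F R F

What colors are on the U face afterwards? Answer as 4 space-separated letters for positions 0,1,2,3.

After move 1 (U): U=WWWW F=RRGG R=BBRR B=OOBB L=GGOO
After move 2 (F): F=GRGR U=WWOG R=WBWR D=RBYY L=GYOY
After move 3 (R): R=WWRB U=WROR F=GBGY D=RBYO B=GOWB
After move 4 (F): F=GGYB U=WRYY R=OWRB D=RWYO L=GROB
Query: U face = WRYY

Answer: W R Y Y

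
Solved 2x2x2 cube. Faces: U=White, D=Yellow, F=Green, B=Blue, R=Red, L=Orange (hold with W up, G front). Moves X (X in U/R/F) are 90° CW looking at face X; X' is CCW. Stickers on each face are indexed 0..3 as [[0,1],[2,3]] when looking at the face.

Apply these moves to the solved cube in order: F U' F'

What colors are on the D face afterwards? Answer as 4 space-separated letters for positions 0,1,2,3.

After move 1 (F): F=GGGG U=WWOO R=WRWR D=RRYY L=OYOY
After move 2 (U'): U=WOWO F=OYGG R=GGWR B=WRBB L=BBOY
After move 3 (F'): F=YGOG U=WOGW R=RGRR D=BYYY L=BOOW
Query: D face = BYYY

Answer: B Y Y Y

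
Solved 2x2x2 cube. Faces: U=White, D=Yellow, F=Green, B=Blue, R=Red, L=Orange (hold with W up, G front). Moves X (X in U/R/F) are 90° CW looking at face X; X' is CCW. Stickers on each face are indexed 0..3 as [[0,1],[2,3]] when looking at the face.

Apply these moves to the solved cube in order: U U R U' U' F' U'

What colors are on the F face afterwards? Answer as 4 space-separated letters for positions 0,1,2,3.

After move 1 (U): U=WWWW F=RRGG R=BBRR B=OOBB L=GGOO
After move 2 (U): U=WWWW F=BBGG R=OORR B=GGBB L=RROO
After move 3 (R): R=RORO U=WBWG F=BYGY D=YBYG B=WGWB
After move 4 (U'): U=BGWW F=RRGY R=BYRO B=ROWB L=WGOO
After move 5 (U'): U=GWBW F=WGGY R=RRRO B=BYWB L=ROOO
After move 6 (F'): F=GYWG U=GWRR R=BRYO D=OOYG L=RWOB
After move 7 (U'): U=WRGR F=RWWG R=GYYO B=BRWB L=BYOB
Query: F face = RWWG

Answer: R W W G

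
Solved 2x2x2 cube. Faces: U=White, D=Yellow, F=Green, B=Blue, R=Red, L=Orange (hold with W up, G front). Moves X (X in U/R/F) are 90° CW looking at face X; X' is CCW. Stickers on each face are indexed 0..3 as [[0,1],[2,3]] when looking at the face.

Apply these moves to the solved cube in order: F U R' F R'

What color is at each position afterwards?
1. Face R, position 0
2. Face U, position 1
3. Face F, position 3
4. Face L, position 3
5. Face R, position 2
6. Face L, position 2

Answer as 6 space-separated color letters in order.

After move 1 (F): F=GGGG U=WWOO R=WRWR D=RRYY L=OYOY
After move 2 (U): U=OWOW F=WRGG R=BBWR B=OYBB L=GGOY
After move 3 (R'): R=BRBW U=OBOO F=WWGW D=RRYG B=YYRB
After move 4 (F): F=GWWW U=OBYG R=OROW D=BBYG L=GROR
After move 5 (R'): R=RWOO U=ORYY F=GBWG D=BWYW B=GYBB
Query 1: R[0] = R
Query 2: U[1] = R
Query 3: F[3] = G
Query 4: L[3] = R
Query 5: R[2] = O
Query 6: L[2] = O

Answer: R R G R O O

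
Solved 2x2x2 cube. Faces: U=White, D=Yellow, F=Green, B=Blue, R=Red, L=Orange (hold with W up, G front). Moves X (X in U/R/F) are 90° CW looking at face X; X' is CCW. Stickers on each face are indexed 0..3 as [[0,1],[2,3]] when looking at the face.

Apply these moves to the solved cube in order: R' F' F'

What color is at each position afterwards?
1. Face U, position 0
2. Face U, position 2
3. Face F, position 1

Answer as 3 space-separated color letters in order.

Answer: W G G

Derivation:
After move 1 (R'): R=RRRR U=WBWB F=GWGW D=YGYG B=YBYB
After move 2 (F'): F=WWGG U=WBRR R=GRYR D=OOYG L=OBOW
After move 3 (F'): F=WGWG U=WBGY R=OROR D=BWYG L=OROR
Query 1: U[0] = W
Query 2: U[2] = G
Query 3: F[1] = G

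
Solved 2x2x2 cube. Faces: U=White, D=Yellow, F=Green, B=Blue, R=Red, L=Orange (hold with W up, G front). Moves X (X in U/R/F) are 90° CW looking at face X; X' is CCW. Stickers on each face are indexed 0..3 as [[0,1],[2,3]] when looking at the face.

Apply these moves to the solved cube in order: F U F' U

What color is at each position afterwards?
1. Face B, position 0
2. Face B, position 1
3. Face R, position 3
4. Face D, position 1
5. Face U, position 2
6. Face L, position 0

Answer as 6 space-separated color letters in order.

Answer: G W R Y W R

Derivation:
After move 1 (F): F=GGGG U=WWOO R=WRWR D=RRYY L=OYOY
After move 2 (U): U=OWOW F=WRGG R=BBWR B=OYBB L=GGOY
After move 3 (F'): F=RGWG U=OWBW R=RBRR D=GYYY L=GWOO
After move 4 (U): U=BOWW F=RBWG R=OYRR B=GWBB L=RGOO
Query 1: B[0] = G
Query 2: B[1] = W
Query 3: R[3] = R
Query 4: D[1] = Y
Query 5: U[2] = W
Query 6: L[0] = R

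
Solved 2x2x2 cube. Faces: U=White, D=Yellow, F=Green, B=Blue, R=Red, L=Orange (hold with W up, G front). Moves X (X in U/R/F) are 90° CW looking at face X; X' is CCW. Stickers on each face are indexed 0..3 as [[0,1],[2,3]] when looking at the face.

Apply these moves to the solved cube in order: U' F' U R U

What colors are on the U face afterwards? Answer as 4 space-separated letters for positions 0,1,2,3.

Answer: R G G G

Derivation:
After move 1 (U'): U=WWWW F=OOGG R=GGRR B=RRBB L=BBOO
After move 2 (F'): F=OGOG U=WWGR R=YGYR D=BOYY L=BWOW
After move 3 (U): U=GWRW F=YGOG R=RRYR B=BWBB L=OGOW
After move 4 (R): R=YRRR U=GGRG F=YOOY D=BBYB B=WWWB
After move 5 (U): U=RGGG F=YROY R=WWRR B=OGWB L=YOOW
Query: U face = RGGG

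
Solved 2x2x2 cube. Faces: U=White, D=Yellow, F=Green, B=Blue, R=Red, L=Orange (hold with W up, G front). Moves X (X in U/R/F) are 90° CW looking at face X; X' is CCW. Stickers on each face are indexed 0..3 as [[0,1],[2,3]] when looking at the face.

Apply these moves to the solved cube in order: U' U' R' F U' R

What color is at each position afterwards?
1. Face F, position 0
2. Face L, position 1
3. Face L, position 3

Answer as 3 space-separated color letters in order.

After move 1 (U'): U=WWWW F=OOGG R=GGRR B=RRBB L=BBOO
After move 2 (U'): U=WWWW F=BBGG R=OORR B=GGBB L=RROO
After move 3 (R'): R=OROR U=WBWG F=BWGW D=YBYG B=YGYB
After move 4 (F): F=GBWW U=WBOR R=WRGR D=OOYG L=RYOB
After move 5 (U'): U=BRWO F=RYWW R=GBGR B=WRYB L=YGOB
After move 6 (R): R=GGRB U=BYWW F=ROWG D=OYYW B=ORRB
Query 1: F[0] = R
Query 2: L[1] = G
Query 3: L[3] = B

Answer: R G B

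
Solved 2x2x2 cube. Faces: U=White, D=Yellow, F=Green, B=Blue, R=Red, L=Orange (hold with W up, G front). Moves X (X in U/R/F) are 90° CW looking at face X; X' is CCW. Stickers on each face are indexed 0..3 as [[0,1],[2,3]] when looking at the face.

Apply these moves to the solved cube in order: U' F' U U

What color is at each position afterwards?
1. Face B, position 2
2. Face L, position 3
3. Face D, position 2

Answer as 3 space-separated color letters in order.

After move 1 (U'): U=WWWW F=OOGG R=GGRR B=RRBB L=BBOO
After move 2 (F'): F=OGOG U=WWGR R=YGYR D=BOYY L=BWOW
After move 3 (U): U=GWRW F=YGOG R=RRYR B=BWBB L=OGOW
After move 4 (U): U=RGWW F=RROG R=BWYR B=OGBB L=YGOW
Query 1: B[2] = B
Query 2: L[3] = W
Query 3: D[2] = Y

Answer: B W Y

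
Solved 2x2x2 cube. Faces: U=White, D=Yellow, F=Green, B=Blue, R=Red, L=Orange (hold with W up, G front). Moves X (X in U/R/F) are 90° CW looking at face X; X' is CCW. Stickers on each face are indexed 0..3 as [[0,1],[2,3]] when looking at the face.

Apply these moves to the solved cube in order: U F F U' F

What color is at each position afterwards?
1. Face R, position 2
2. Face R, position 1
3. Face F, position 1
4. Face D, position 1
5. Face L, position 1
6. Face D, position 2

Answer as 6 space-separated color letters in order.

After move 1 (U): U=WWWW F=RRGG R=BBRR B=OOBB L=GGOO
After move 2 (F): F=GRGR U=WWOG R=WBWR D=RBYY L=GYOY
After move 3 (F): F=GGRR U=WWYY R=OBGR D=WWYY L=GROB
After move 4 (U'): U=WYWY F=GRRR R=GGGR B=OBBB L=OOOB
After move 5 (F): F=RGRR U=WYBO R=WGYR D=GGYY L=OWOW
Query 1: R[2] = Y
Query 2: R[1] = G
Query 3: F[1] = G
Query 4: D[1] = G
Query 5: L[1] = W
Query 6: D[2] = Y

Answer: Y G G G W Y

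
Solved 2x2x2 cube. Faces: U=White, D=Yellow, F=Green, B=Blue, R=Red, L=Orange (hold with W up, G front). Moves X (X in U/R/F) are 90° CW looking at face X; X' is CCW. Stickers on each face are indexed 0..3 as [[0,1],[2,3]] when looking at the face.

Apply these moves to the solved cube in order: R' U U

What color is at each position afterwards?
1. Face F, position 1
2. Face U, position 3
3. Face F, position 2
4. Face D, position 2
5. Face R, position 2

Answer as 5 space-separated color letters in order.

Answer: B W G Y R

Derivation:
After move 1 (R'): R=RRRR U=WBWB F=GWGW D=YGYG B=YBYB
After move 2 (U): U=WWBB F=RRGW R=YBRR B=OOYB L=GWOO
After move 3 (U): U=BWBW F=YBGW R=OORR B=GWYB L=RROO
Query 1: F[1] = B
Query 2: U[3] = W
Query 3: F[2] = G
Query 4: D[2] = Y
Query 5: R[2] = R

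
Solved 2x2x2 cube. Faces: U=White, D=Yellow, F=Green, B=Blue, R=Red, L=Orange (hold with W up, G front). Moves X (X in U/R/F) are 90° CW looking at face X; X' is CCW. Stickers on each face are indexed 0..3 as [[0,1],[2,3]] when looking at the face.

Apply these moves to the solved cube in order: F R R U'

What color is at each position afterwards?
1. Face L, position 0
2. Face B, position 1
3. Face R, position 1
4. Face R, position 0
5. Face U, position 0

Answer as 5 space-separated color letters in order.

Answer: G W B G R

Derivation:
After move 1 (F): F=GGGG U=WWOO R=WRWR D=RRYY L=OYOY
After move 2 (R): R=WWRR U=WGOG F=GRGY D=RBYB B=OBWB
After move 3 (R): R=RWRW U=WROY F=GBGB D=RWYO B=GBGB
After move 4 (U'): U=RYWO F=OYGB R=GBRW B=RWGB L=GBOY
Query 1: L[0] = G
Query 2: B[1] = W
Query 3: R[1] = B
Query 4: R[0] = G
Query 5: U[0] = R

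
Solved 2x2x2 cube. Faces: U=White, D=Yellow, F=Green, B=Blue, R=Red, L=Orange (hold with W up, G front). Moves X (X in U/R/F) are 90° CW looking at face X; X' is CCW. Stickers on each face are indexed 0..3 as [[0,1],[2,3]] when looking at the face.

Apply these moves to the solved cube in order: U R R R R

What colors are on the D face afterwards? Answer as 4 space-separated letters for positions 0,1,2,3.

Answer: Y Y Y Y

Derivation:
After move 1 (U): U=WWWW F=RRGG R=BBRR B=OOBB L=GGOO
After move 2 (R): R=RBRB U=WRWG F=RYGY D=YBYO B=WOWB
After move 3 (R): R=RRBB U=WYWY F=RBGO D=YWYW B=GORB
After move 4 (R): R=BRBR U=WBWO F=RWGW D=YRYG B=YOYB
After move 5 (R): R=BBRR U=WWWW F=RRGG D=YYYY B=OOBB
Query: D face = YYYY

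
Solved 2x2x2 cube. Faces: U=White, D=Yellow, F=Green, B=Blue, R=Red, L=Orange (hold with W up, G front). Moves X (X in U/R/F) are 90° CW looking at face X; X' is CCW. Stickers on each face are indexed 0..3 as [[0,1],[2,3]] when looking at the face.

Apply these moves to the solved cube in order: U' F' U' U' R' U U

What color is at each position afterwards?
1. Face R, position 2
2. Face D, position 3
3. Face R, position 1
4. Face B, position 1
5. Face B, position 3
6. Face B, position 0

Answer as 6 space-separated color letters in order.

After move 1 (U'): U=WWWW F=OOGG R=GGRR B=RRBB L=BBOO
After move 2 (F'): F=OGOG U=WWGR R=YGYR D=BOYY L=BWOW
After move 3 (U'): U=WRWG F=BWOG R=OGYR B=YGBB L=RROW
After move 4 (U'): U=RGWW F=RROG R=BWYR B=OGBB L=YGOW
After move 5 (R'): R=WRBY U=RBWO F=RGOW D=BRYG B=YGOB
After move 6 (U): U=WROB F=WROW R=YGBY B=YGOB L=RGOW
After move 7 (U): U=OWBR F=YGOW R=YGBY B=RGOB L=WROW
Query 1: R[2] = B
Query 2: D[3] = G
Query 3: R[1] = G
Query 4: B[1] = G
Query 5: B[3] = B
Query 6: B[0] = R

Answer: B G G G B R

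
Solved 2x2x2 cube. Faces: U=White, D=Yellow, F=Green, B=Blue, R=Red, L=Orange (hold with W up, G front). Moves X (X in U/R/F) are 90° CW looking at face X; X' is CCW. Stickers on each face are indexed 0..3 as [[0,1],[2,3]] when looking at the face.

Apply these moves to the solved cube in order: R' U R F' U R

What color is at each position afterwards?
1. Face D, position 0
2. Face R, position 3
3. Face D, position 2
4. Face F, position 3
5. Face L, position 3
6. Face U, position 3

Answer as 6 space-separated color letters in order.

Answer: W O Y O B G

Derivation:
After move 1 (R'): R=RRRR U=WBWB F=GWGW D=YGYG B=YBYB
After move 2 (U): U=WWBB F=RRGW R=YBRR B=OOYB L=GWOO
After move 3 (R): R=RYRB U=WRBW F=RGGG D=YYYO B=BOWB
After move 4 (F'): F=GGRG U=WRRR R=YYYB D=WOYO L=GWOB
After move 5 (U): U=RWRR F=YYRG R=BOYB B=GWWB L=GGOB
After move 6 (R): R=YBBO U=RYRG F=YORO D=WWYG B=RWWB
Query 1: D[0] = W
Query 2: R[3] = O
Query 3: D[2] = Y
Query 4: F[3] = O
Query 5: L[3] = B
Query 6: U[3] = G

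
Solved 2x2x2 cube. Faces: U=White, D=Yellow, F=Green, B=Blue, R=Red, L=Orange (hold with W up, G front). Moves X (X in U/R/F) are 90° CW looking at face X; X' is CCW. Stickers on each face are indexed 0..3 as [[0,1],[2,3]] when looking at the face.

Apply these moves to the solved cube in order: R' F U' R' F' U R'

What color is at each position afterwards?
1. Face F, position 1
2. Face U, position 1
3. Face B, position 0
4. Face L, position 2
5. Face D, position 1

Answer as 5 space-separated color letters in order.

After move 1 (R'): R=RRRR U=WBWB F=GWGW D=YGYG B=YBYB
After move 2 (F): F=GGWW U=WBOO R=WRBR D=RRYG L=OYOG
After move 3 (U'): U=BOWO F=OYWW R=GGBR B=WRYB L=YBOG
After move 4 (R'): R=GRGB U=BYWW F=OOWO D=RYYW B=GRRB
After move 5 (F'): F=OOOW U=BYGG R=YRRB D=BGYW L=YWOW
After move 6 (U): U=GBGY F=YROW R=GRRB B=YWRB L=OOOW
After move 7 (R'): R=RBGR U=GRGY F=YBOY D=BRYW B=WWGB
Query 1: F[1] = B
Query 2: U[1] = R
Query 3: B[0] = W
Query 4: L[2] = O
Query 5: D[1] = R

Answer: B R W O R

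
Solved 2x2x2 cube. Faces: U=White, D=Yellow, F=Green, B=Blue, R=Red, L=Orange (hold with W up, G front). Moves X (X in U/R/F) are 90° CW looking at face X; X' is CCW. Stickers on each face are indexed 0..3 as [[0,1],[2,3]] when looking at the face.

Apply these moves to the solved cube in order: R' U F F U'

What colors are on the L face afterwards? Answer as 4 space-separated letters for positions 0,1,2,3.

After move 1 (R'): R=RRRR U=WBWB F=GWGW D=YGYG B=YBYB
After move 2 (U): U=WWBB F=RRGW R=YBRR B=OOYB L=GWOO
After move 3 (F): F=GRWR U=WWOW R=BBBR D=RYYG L=GYOG
After move 4 (F): F=WGRR U=WWGY R=OBWR D=BBYG L=GROY
After move 5 (U'): U=WYWG F=GRRR R=WGWR B=OBYB L=OOOY
Query: L face = OOOY

Answer: O O O Y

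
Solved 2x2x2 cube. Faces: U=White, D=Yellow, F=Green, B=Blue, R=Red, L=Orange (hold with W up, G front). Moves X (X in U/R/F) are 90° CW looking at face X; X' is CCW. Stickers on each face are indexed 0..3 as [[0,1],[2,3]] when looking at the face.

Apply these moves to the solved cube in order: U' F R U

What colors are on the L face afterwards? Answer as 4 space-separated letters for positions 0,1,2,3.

Answer: G G O Y

Derivation:
After move 1 (U'): U=WWWW F=OOGG R=GGRR B=RRBB L=BBOO
After move 2 (F): F=GOGO U=WWOB R=WGWR D=RGYY L=BYOY
After move 3 (R): R=WWRG U=WOOO F=GGGY D=RBYR B=BRWB
After move 4 (U): U=OWOO F=WWGY R=BRRG B=BYWB L=GGOY
Query: L face = GGOY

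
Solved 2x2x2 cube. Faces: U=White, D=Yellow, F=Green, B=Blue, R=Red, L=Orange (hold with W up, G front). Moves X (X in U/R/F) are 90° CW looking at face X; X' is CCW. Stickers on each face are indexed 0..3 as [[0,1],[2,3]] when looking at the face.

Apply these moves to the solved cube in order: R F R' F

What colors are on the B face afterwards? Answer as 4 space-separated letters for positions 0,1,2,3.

After move 1 (R): R=RRRR U=WGWG F=GYGY D=YBYB B=WBWB
After move 2 (F): F=GGYY U=WGOO R=WRGR D=RRYB L=OYOB
After move 3 (R'): R=RRWG U=WWOW F=GGYO D=RGYY B=BBRB
After move 4 (F): F=YGOG U=WWBY R=ORWG D=WRYY L=OROG
Query: B face = BBRB

Answer: B B R B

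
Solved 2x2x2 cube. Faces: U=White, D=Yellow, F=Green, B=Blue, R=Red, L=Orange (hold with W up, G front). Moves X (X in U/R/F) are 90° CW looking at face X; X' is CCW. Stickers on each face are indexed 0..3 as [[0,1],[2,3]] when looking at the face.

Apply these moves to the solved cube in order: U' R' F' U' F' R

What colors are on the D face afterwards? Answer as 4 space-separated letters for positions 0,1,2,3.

Answer: R Y Y O

Derivation:
After move 1 (U'): U=WWWW F=OOGG R=GGRR B=RRBB L=BBOO
After move 2 (R'): R=GRGR U=WBWR F=OWGW D=YOYG B=YRYB
After move 3 (F'): F=WWOG U=WBGG R=ORYR D=BOYG L=BROW
After move 4 (U'): U=BGWG F=BROG R=WWYR B=ORYB L=YROW
After move 5 (F'): F=RGBO U=BGWY R=OWBR D=RWYG L=YGOW
After move 6 (R): R=BORW U=BGWO F=RWBG D=RYYO B=YRGB
Query: D face = RYYO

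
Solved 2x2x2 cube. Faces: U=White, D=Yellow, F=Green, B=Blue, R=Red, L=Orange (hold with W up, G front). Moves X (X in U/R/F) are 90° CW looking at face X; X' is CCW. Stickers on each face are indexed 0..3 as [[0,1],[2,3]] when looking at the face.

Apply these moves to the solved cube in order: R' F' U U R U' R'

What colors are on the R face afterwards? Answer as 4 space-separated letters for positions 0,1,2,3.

After move 1 (R'): R=RRRR U=WBWB F=GWGW D=YGYG B=YBYB
After move 2 (F'): F=WWGG U=WBRR R=GRYR D=OOYG L=OBOW
After move 3 (U): U=RWRB F=GRGG R=YBYR B=OBYB L=WWOW
After move 4 (U): U=RRBW F=YBGG R=OBYR B=WWYB L=GROW
After move 5 (R): R=YORB U=RBBG F=YOGG D=OYYW B=WWRB
After move 6 (U'): U=BGRB F=GRGG R=YORB B=YORB L=WWOW
After move 7 (R'): R=OBYR U=BRRY F=GGGB D=ORYG B=WOYB
Query: R face = OBYR

Answer: O B Y R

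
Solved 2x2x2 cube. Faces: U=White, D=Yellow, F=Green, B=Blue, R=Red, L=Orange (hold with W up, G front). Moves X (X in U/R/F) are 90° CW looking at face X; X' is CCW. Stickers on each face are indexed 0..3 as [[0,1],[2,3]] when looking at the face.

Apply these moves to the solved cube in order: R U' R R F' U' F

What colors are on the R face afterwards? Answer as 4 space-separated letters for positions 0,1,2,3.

After move 1 (R): R=RRRR U=WGWG F=GYGY D=YBYB B=WBWB
After move 2 (U'): U=GGWW F=OOGY R=GYRR B=RRWB L=WBOO
After move 3 (R): R=RGRY U=GOWY F=OBGB D=YWYR B=WRGB
After move 4 (R): R=RRYG U=GBWB F=OWGR D=YGYW B=YROB
After move 5 (F'): F=WROG U=GBRY R=GRYG D=BOYW L=WBOW
After move 6 (U'): U=BYGR F=WBOG R=WRYG B=GROB L=YROW
After move 7 (F): F=OWGB U=BYWR R=GRRG D=YWYW L=YBOO
Query: R face = GRRG

Answer: G R R G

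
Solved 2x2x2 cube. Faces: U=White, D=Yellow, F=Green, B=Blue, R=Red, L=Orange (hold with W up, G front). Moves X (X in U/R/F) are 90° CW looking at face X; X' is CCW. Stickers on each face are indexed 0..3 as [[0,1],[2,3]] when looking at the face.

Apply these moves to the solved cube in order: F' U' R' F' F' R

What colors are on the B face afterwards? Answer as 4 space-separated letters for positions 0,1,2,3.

After move 1 (F'): F=GGGG U=WWRR R=YRYR D=OOYY L=OWOW
After move 2 (U'): U=WRWR F=OWGG R=GGYR B=YRBB L=BBOW
After move 3 (R'): R=GRGY U=WBWY F=ORGR D=OWYG B=YROB
After move 4 (F'): F=RROG U=WBGG R=WROY D=BWYG L=BYOW
After move 5 (F'): F=RGRO U=WBWO R=WRBY D=YWYG L=BGOG
After move 6 (R): R=BWYR U=WGWO F=RWRG D=YOYY B=ORBB
Query: B face = ORBB

Answer: O R B B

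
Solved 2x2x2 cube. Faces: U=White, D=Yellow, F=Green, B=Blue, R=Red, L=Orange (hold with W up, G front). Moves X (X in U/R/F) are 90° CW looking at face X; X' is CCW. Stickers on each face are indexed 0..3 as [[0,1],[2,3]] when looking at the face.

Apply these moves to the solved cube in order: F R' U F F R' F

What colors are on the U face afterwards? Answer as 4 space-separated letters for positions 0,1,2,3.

Answer: O R Y W

Derivation:
After move 1 (F): F=GGGG U=WWOO R=WRWR D=RRYY L=OYOY
After move 2 (R'): R=RRWW U=WBOB F=GWGO D=RGYG B=YBRB
After move 3 (U): U=OWBB F=RRGO R=YBWW B=OYRB L=GWOY
After move 4 (F): F=GROR U=OWYW R=BBBW D=WYYG L=GROG
After move 5 (F): F=OGRR U=OWGR R=YBWW D=BBYG L=GWOY
After move 6 (R'): R=BWYW U=ORGO F=OWRR D=BGYR B=GYBB
After move 7 (F): F=RORW U=ORYW R=GWOW D=YBYR L=GBOG
Query: U face = ORYW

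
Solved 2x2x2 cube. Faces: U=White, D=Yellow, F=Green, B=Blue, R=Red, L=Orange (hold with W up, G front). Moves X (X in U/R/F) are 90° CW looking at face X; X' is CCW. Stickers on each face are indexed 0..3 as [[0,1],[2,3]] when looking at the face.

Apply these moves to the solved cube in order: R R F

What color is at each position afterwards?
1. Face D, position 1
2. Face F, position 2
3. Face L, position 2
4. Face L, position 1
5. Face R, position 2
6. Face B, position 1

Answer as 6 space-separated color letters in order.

After move 1 (R): R=RRRR U=WGWG F=GYGY D=YBYB B=WBWB
After move 2 (R): R=RRRR U=WYWY F=GBGB D=YWYW B=GBGB
After move 3 (F): F=GGBB U=WYOO R=WRYR D=RRYW L=OYOW
Query 1: D[1] = R
Query 2: F[2] = B
Query 3: L[2] = O
Query 4: L[1] = Y
Query 5: R[2] = Y
Query 6: B[1] = B

Answer: R B O Y Y B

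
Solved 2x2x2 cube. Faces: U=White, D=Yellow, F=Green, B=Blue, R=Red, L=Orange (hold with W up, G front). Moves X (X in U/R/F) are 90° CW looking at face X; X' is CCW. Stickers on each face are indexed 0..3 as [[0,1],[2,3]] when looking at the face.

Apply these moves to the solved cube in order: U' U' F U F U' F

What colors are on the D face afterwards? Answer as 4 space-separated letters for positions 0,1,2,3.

After move 1 (U'): U=WWWW F=OOGG R=GGRR B=RRBB L=BBOO
After move 2 (U'): U=WWWW F=BBGG R=OORR B=GGBB L=RROO
After move 3 (F): F=GBGB U=WWOR R=WOWR D=ROYY L=RYOY
After move 4 (U): U=OWRW F=WOGB R=GGWR B=RYBB L=GBOY
After move 5 (F): F=GWBO U=OWYB R=RGWR D=WGYY L=GROO
After move 6 (U'): U=WBOY F=GRBO R=GWWR B=RGBB L=RYOO
After move 7 (F): F=BGOR U=WBOY R=OWYR D=WGYY L=RWOG
Query: D face = WGYY

Answer: W G Y Y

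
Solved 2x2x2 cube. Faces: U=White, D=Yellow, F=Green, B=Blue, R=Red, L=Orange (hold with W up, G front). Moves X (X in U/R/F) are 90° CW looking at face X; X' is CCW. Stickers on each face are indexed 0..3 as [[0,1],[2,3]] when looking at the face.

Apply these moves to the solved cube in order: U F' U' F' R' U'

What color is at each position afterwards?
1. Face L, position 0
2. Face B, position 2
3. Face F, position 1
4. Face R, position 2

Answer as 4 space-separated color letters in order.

After move 1 (U): U=WWWW F=RRGG R=BBRR B=OOBB L=GGOO
After move 2 (F'): F=RGRG U=WWBR R=YBYR D=GOYY L=GWOW
After move 3 (U'): U=WRWB F=GWRG R=RGYR B=YBBB L=OOOW
After move 4 (F'): F=WGGR U=WRRY R=OGGR D=OWYY L=OBOW
After move 5 (R'): R=GROG U=WBRY F=WRGY D=OGYR B=YBWB
After move 6 (U'): U=BYWR F=OBGY R=WROG B=GRWB L=YBOW
Query 1: L[0] = Y
Query 2: B[2] = W
Query 3: F[1] = B
Query 4: R[2] = O

Answer: Y W B O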